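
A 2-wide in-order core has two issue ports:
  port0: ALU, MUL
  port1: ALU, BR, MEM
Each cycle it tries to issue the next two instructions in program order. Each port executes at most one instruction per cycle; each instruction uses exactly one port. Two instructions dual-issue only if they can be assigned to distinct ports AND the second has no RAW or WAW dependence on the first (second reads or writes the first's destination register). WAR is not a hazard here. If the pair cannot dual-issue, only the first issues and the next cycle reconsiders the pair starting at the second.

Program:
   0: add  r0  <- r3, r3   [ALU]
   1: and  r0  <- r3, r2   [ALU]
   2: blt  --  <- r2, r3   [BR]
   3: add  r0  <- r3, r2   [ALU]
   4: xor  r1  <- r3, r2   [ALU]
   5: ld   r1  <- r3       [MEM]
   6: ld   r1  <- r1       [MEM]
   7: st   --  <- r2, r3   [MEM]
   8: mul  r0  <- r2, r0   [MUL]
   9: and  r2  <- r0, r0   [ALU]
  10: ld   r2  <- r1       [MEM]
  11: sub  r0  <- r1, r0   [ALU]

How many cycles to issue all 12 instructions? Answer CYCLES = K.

CYCLES = 8

[0] i0  add  -- WAW r0
[1] i1/i2  and blt  -- 2-wide
[2] i3/i4  add xor  -- 2-wide
[3] i5  ld  -- no-port MEM/MEM
[4] i6  ld  -- no-port MEM/MEM
[5] i7/i8  st mul  -- 2-wide
[6] i9  and  -- WAW r2
[7] i10/i11  ld sub  -- 2-wide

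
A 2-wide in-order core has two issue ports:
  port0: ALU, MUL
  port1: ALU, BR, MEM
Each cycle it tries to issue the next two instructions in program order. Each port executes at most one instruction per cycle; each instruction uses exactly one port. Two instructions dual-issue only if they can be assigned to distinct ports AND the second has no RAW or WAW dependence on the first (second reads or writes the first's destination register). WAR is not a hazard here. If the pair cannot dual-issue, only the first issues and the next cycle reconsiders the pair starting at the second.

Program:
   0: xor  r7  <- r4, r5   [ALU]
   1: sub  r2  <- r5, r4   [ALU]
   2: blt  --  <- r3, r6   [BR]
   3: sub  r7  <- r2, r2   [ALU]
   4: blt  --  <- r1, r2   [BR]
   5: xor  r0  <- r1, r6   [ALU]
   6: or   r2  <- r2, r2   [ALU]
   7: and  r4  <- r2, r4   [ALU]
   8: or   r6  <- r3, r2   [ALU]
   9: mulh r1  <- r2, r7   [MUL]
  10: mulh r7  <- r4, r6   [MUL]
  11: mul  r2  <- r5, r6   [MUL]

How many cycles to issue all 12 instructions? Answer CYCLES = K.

CYCLES = 8

#0 head=0: xor.ALU/sub.ALU i0&i1 pair
#1 head=2: blt.BR/sub.ALU i2&i3 pair
#2 head=4: blt.BR/xor.ALU i4&i5 pair
#3 head=6: or.ALU i6 RAW r2
#4 head=7: and.ALU/or.ALU i7&i8 pair
#5 head=9: mulh.MUL i9 no-port MUL/MUL
#6 head=10: mulh.MUL i10 no-port MUL/MUL
#7 head=11: mul.MUL i11 tail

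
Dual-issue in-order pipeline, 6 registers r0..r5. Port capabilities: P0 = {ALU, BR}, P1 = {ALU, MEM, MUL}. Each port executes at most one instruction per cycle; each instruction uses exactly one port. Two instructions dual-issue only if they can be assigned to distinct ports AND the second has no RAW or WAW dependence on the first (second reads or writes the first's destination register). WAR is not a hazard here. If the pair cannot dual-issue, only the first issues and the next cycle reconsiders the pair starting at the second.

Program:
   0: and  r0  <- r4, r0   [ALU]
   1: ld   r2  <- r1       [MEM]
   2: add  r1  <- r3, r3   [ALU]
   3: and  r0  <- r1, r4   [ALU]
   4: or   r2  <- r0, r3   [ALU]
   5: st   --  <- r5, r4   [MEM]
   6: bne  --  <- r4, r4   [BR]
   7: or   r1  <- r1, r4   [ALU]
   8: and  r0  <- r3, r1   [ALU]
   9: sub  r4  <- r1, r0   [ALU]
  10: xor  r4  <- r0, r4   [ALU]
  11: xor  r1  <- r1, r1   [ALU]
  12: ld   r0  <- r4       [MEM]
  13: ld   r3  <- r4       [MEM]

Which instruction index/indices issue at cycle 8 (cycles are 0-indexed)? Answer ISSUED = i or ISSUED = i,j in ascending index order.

ISSUED = 12

c0: i0&i1 and/ld  2-wide
c1: i2 add  RAW r1
c2: i3 and  RAW r0
c3: i4&i5 or/st  2-wide
c4: i6&i7 bne/or  2-wide
c5: i8 and  RAW r0
c6: i9 sub  RAW+WAW r4
c7: i10&i11 xor/xor  2-wide
c8: i12 ld  no-port MEM/MEM
c9: i13 ld  tail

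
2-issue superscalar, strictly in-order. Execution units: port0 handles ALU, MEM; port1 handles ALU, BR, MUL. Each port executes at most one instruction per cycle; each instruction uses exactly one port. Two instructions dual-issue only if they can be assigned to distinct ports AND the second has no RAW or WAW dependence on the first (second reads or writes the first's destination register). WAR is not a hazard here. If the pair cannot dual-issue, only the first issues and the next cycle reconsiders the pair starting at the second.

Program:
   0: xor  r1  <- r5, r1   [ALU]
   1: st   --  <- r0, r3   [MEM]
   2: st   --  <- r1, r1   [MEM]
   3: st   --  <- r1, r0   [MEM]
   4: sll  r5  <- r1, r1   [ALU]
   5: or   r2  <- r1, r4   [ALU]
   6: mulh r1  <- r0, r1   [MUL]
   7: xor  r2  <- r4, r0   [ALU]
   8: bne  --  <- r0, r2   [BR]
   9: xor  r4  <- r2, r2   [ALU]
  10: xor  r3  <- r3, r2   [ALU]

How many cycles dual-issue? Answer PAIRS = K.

PAIRS = 4

#0 head=0: xor/st i0+i1 2-wide
#1 head=2: st i2 no-port MEM/MEM
#2 head=3: st/sll i3+i4 2-wide
#3 head=5: or/mulh i5+i6 2-wide
#4 head=7: xor i7 RAW r2
#5 head=8: bne/xor i8+i9 2-wide
#6 head=10: xor i10 tail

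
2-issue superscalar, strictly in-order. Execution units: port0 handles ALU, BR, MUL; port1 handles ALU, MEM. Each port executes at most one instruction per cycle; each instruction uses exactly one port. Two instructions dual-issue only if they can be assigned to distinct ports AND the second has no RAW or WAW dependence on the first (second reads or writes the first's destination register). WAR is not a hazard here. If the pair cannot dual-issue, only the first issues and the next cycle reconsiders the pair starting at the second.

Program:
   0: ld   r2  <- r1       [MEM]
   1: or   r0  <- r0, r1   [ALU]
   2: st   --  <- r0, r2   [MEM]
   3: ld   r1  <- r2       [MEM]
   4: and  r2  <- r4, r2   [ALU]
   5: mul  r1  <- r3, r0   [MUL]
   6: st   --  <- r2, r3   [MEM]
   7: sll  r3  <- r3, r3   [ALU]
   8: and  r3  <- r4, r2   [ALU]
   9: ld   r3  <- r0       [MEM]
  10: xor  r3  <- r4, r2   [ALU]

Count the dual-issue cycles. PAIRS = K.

0. ld or @i0/i1  | 2-wide
1. st @i2  | no-port MEM/MEM
2. ld and @i3/i4  | 2-wide
3. mul st @i5/i6  | 2-wide
4. sll @i7  | WAW r3
5. and @i8  | WAW r3
6. ld @i9  | WAW r3
7. xor @i10  | tail

PAIRS = 3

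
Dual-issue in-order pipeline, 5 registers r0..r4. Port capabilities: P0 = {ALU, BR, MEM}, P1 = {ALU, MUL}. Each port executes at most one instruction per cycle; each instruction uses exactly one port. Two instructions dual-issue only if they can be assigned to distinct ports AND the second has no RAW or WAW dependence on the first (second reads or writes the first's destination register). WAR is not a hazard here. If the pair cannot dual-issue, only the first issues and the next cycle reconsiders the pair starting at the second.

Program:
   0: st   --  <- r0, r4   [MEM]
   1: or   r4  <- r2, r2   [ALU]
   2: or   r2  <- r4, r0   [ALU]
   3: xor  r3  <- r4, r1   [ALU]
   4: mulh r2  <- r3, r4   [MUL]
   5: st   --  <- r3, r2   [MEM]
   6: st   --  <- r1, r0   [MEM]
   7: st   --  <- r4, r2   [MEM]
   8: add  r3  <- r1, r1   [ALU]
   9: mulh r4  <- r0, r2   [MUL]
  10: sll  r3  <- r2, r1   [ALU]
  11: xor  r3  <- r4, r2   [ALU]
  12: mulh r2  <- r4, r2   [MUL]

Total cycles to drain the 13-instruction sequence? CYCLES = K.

0. st.MEM;or.ALU @i0,i1  | dual
1. or.ALU;xor.ALU @i2,i3  | dual
2. mulh.MUL @i4  | RAW r2
3. st.MEM @i5  | no-port MEM/MEM
4. st.MEM @i6  | no-port MEM/MEM
5. st.MEM;add.ALU @i7,i8  | dual
6. mulh.MUL;sll.ALU @i9,i10  | dual
7. xor.ALU;mulh.MUL @i11,i12  | dual

CYCLES = 8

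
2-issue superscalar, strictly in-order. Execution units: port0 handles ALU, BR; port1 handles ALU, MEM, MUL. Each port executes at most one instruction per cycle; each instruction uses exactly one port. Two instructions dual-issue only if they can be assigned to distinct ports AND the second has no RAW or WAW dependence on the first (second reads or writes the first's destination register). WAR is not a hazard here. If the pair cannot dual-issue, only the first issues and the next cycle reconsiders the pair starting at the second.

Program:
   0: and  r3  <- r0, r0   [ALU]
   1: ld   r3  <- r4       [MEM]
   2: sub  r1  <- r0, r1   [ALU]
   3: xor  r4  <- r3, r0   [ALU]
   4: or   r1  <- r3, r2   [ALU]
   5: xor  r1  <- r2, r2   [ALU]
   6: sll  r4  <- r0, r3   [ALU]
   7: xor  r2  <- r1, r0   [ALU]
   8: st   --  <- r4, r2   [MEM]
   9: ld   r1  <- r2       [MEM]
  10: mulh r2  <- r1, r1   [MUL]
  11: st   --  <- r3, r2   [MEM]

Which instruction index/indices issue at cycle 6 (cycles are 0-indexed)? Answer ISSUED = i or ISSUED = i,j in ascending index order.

ISSUED = 9

t=0 i0:and ; WAW r3
t=1 i1&i2:ld;sub ; 2-wide
t=2 i3&i4:xor;or ; 2-wide
t=3 i5&i6:xor;sll ; 2-wide
t=4 i7:xor ; RAW r2
t=5 i8:st ; no-port MEM/MEM
t=6 i9:ld ; no-port MEM/MUL
t=7 i10:mulh ; no-port MUL/MEM
t=8 i11:st ; tail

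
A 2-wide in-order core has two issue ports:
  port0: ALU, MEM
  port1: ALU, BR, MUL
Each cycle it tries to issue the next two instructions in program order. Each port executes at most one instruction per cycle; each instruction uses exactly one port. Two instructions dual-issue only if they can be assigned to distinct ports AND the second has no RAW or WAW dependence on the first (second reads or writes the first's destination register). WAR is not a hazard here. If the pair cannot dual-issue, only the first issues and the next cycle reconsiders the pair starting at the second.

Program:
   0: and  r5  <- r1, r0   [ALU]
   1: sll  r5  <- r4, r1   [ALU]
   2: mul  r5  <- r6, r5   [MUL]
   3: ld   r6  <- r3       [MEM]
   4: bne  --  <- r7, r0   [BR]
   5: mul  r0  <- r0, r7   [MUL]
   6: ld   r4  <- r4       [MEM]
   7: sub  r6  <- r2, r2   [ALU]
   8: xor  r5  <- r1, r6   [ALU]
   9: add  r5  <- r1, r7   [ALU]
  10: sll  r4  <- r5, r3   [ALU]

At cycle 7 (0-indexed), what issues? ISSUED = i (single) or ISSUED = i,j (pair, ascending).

ISSUED = 9

[0] i0  and.ALU  -- WAW r5
[1] i1  sll.ALU  -- RAW+WAW r5
[2] i2+i3  mul.MUL/ld.MEM  -- dual
[3] i4  bne.BR  -- no-port BR/MUL
[4] i5+i6  mul.MUL/ld.MEM  -- dual
[5] i7  sub.ALU  -- RAW r6
[6] i8  xor.ALU  -- WAW r5
[7] i9  add.ALU  -- RAW r5
[8] i10  sll.ALU  -- tail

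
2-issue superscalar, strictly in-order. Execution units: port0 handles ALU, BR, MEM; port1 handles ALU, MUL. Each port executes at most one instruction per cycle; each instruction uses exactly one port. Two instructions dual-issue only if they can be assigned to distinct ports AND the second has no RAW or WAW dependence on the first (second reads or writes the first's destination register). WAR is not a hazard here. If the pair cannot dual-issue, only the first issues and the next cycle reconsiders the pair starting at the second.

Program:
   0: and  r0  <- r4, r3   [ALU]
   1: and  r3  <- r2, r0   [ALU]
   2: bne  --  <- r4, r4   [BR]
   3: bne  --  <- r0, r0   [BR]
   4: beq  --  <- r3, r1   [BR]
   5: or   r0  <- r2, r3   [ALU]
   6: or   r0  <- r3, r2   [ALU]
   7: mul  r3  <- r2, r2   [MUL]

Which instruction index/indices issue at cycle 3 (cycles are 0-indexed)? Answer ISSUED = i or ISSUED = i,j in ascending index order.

ISSUED = 4,5

c0: i0 and  RAW r0
c1: i1&i2 and+bne  pair
c2: i3 bne  no-port BR/BR
c3: i4&i5 beq+or  pair
c4: i6&i7 or+mul  pair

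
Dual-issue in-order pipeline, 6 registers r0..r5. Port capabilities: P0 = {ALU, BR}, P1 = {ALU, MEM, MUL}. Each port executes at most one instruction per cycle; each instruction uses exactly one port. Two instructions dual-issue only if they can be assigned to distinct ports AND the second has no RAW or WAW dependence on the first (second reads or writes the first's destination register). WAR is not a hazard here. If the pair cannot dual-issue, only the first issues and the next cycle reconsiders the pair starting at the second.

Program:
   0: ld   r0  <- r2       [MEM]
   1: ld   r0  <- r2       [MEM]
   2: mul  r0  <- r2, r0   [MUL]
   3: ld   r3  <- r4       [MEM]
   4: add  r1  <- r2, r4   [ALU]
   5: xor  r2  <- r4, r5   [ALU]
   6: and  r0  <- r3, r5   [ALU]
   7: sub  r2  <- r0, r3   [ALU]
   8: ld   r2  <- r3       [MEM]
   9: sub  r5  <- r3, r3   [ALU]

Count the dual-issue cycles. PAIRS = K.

PAIRS = 3

  cy0 -> i0 (ld) no-port MEM/MEM
  cy1 -> i1 (ld) no-port MEM/MUL
  cy2 -> i2 (mul) no-port MUL/MEM
  cy3 -> i3&i4 (ld+add) 2-wide
  cy4 -> i5&i6 (xor+and) 2-wide
  cy5 -> i7 (sub) WAW r2
  cy6 -> i8&i9 (ld+sub) 2-wide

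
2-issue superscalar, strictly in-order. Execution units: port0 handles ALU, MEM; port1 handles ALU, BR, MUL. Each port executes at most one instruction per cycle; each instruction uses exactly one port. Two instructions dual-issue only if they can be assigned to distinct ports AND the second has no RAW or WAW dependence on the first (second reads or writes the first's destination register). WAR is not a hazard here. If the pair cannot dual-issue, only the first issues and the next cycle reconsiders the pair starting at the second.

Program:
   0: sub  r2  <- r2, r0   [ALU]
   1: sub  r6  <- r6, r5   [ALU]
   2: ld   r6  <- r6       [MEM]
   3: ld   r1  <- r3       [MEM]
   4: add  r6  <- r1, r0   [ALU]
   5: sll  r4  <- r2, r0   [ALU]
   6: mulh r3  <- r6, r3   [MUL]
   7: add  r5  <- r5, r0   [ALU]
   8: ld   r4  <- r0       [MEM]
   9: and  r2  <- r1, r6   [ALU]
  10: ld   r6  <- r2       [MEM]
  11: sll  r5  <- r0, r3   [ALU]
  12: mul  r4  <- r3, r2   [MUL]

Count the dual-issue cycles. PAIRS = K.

0. sub;sub @i0+i1  | dual
1. ld @i2  | no-port MEM/MEM
2. ld @i3  | RAW r1
3. add;sll @i4+i5  | dual
4. mulh;add @i6+i7  | dual
5. ld;and @i8+i9  | dual
6. ld;sll @i10+i11  | dual
7. mul @i12  | tail

PAIRS = 5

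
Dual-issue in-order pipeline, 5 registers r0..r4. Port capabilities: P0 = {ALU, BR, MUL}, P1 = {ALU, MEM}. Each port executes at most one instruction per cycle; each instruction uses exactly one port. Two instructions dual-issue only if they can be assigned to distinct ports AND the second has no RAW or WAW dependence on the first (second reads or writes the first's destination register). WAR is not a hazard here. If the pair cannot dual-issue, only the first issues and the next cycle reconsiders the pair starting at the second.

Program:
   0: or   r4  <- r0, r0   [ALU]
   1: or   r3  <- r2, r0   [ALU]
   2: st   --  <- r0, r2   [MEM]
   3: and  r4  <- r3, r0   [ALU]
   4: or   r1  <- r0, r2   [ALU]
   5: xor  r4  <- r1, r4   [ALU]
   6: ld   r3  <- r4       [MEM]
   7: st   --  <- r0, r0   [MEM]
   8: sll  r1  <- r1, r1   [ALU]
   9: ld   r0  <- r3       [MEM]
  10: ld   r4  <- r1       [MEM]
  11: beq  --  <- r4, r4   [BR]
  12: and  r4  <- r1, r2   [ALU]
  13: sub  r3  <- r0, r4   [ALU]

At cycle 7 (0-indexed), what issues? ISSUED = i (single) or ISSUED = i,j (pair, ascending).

c0: i0+i1 or.ALU+or.ALU  2-wide
c1: i2+i3 st.MEM+and.ALU  2-wide
c2: i4 or.ALU  RAW r1
c3: i5 xor.ALU  RAW r4
c4: i6 ld.MEM  no-port MEM/MEM
c5: i7+i8 st.MEM+sll.ALU  2-wide
c6: i9 ld.MEM  no-port MEM/MEM
c7: i10 ld.MEM  RAW r4
c8: i11+i12 beq.BR+and.ALU  2-wide
c9: i13 sub.ALU  tail

ISSUED = 10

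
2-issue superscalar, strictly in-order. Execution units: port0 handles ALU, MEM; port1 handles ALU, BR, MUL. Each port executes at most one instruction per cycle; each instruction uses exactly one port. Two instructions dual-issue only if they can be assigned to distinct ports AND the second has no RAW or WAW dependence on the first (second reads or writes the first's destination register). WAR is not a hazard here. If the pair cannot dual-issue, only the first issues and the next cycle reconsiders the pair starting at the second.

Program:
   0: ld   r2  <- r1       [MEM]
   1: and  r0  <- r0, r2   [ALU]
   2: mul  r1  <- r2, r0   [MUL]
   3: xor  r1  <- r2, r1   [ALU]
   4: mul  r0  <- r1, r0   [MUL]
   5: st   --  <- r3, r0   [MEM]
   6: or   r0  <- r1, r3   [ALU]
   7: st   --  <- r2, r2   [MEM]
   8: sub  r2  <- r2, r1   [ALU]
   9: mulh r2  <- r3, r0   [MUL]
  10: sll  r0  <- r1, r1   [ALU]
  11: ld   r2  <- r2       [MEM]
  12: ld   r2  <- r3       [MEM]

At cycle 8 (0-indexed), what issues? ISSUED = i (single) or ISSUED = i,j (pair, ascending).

ISSUED = 11

#0 head=0: ld i0 RAW r2
#1 head=1: and i1 RAW r0
#2 head=2: mul i2 RAW+WAW r1
#3 head=3: xor i3 RAW r1
#4 head=4: mul i4 RAW r0
#5 head=5: st or i5+i6 pair
#6 head=7: st sub i7+i8 pair
#7 head=9: mulh sll i9+i10 pair
#8 head=11: ld i11 no-port MEM/MEM
#9 head=12: ld i12 tail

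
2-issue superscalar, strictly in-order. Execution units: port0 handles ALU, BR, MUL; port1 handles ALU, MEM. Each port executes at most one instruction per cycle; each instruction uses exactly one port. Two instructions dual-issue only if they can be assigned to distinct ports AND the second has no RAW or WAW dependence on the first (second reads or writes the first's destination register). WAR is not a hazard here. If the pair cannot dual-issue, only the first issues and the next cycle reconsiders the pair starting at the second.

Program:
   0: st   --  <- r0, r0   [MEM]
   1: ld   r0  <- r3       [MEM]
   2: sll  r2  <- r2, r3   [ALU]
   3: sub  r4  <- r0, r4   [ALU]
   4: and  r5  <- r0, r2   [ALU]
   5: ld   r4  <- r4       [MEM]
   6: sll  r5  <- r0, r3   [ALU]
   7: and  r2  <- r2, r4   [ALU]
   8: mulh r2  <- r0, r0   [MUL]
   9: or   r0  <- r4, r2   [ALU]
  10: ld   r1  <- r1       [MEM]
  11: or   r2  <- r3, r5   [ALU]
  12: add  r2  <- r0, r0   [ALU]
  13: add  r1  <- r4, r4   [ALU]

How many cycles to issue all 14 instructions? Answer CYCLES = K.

CYCLES = 9

c0: i0 st.MEM  no-port MEM/MEM
c1: i1,i2 ld.MEM;sll.ALU  2-wide
c2: i3,i4 sub.ALU;and.ALU  2-wide
c3: i5,i6 ld.MEM;sll.ALU  2-wide
c4: i7 and.ALU  WAW r2
c5: i8 mulh.MUL  RAW r2
c6: i9,i10 or.ALU;ld.MEM  2-wide
c7: i11 or.ALU  WAW r2
c8: i12,i13 add.ALU;add.ALU  2-wide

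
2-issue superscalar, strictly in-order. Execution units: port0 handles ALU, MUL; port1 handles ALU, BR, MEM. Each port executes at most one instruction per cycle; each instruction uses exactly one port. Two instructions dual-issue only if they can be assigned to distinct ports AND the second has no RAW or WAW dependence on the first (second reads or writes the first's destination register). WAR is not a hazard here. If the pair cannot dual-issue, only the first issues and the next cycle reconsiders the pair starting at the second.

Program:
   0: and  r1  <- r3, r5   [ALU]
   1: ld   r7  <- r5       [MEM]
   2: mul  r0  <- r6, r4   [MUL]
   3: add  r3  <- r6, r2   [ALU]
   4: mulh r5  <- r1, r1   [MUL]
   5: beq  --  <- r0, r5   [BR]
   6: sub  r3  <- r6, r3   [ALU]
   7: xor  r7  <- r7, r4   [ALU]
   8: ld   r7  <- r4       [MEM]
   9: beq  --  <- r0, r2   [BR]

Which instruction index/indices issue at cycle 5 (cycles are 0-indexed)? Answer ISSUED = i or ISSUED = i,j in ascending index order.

ISSUED = 8

[0] i0&i1  and/ld  -- pair
[1] i2&i3  mul/add  -- pair
[2] i4  mulh  -- RAW r5
[3] i5&i6  beq/sub  -- pair
[4] i7  xor  -- WAW r7
[5] i8  ld  -- no-port MEM/BR
[6] i9  beq  -- tail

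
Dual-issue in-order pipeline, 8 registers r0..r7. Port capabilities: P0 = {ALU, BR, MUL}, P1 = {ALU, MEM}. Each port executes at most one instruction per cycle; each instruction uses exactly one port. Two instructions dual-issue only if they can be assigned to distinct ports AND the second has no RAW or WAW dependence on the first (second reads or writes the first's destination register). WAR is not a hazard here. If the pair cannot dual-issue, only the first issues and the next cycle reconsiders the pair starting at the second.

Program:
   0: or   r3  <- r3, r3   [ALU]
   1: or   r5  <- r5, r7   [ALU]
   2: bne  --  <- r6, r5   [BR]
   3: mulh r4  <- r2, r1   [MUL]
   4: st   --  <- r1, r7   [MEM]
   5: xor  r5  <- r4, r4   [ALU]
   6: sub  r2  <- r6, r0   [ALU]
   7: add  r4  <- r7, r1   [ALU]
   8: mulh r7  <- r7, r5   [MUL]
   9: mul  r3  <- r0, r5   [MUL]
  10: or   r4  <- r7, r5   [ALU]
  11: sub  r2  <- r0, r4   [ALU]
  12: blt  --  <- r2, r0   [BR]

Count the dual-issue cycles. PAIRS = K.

PAIRS = 5

t=0 i0&i1:or or ; pair
t=1 i2:bne ; no-port BR/MUL
t=2 i3&i4:mulh st ; pair
t=3 i5&i6:xor sub ; pair
t=4 i7&i8:add mulh ; pair
t=5 i9&i10:mul or ; pair
t=6 i11:sub ; RAW r2
t=7 i12:blt ; tail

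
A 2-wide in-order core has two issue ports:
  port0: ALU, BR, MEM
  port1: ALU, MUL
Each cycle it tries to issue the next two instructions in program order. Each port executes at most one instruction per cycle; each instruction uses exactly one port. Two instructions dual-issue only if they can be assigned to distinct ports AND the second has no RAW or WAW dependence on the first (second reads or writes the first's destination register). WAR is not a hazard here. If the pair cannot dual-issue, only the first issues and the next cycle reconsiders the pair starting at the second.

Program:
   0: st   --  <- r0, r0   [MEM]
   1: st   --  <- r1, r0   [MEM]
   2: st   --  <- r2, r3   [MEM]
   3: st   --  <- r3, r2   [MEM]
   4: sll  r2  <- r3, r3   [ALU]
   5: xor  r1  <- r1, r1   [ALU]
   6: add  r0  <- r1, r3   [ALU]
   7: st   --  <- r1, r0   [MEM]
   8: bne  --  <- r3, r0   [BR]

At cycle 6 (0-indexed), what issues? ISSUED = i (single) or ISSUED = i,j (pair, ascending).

  cy0 -> i0 (st) no-port MEM/MEM
  cy1 -> i1 (st) no-port MEM/MEM
  cy2 -> i2 (st) no-port MEM/MEM
  cy3 -> i3,i4 (st+sll) dual
  cy4 -> i5 (xor) RAW r1
  cy5 -> i6 (add) RAW r0
  cy6 -> i7 (st) no-port MEM/BR
  cy7 -> i8 (bne) tail

ISSUED = 7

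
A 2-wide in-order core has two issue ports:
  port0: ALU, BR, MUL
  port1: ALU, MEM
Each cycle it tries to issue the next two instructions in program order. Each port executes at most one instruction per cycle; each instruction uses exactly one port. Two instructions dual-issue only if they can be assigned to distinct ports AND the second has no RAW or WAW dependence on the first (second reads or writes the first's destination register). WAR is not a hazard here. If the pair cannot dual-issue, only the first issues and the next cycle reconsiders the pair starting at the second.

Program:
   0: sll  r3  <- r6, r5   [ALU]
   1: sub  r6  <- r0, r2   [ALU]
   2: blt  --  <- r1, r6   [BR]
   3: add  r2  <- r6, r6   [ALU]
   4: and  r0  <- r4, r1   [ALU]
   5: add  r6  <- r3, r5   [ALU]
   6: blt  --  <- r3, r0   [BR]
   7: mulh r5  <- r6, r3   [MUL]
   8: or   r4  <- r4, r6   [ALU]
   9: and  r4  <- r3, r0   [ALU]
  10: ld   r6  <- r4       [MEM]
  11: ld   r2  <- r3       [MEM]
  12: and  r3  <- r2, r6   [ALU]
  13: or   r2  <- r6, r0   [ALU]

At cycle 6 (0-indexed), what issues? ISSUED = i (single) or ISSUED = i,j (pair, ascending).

ISSUED = 10

0. sll.ALU;sub.ALU @i0+i1  | pair
1. blt.BR;add.ALU @i2+i3  | pair
2. and.ALU;add.ALU @i4+i5  | pair
3. blt.BR @i6  | no-port BR/MUL
4. mulh.MUL;or.ALU @i7+i8  | pair
5. and.ALU @i9  | RAW r4
6. ld.MEM @i10  | no-port MEM/MEM
7. ld.MEM @i11  | RAW r2
8. and.ALU;or.ALU @i12+i13  | pair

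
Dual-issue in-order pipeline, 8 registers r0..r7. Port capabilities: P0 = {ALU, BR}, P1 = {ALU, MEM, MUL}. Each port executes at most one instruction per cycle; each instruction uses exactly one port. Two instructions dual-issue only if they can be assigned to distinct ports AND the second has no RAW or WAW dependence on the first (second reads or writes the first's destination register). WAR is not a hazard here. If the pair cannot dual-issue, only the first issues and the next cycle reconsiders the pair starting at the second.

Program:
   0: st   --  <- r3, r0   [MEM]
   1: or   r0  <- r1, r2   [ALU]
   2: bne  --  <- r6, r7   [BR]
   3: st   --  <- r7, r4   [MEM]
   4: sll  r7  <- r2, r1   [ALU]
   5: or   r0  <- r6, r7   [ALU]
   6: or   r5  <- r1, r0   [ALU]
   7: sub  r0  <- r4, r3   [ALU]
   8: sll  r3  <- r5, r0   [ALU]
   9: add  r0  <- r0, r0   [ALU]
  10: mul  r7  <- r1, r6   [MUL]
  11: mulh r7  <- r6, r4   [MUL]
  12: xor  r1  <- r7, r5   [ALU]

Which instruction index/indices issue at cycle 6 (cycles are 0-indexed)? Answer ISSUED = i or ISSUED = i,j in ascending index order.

#0 head=0: st+or i0,i1 2-wide
#1 head=2: bne+st i2,i3 2-wide
#2 head=4: sll i4 RAW r7
#3 head=5: or i5 RAW r0
#4 head=6: or+sub i6,i7 2-wide
#5 head=8: sll+add i8,i9 2-wide
#6 head=10: mul i10 no-port MUL/MUL
#7 head=11: mulh i11 RAW r7
#8 head=12: xor i12 tail

ISSUED = 10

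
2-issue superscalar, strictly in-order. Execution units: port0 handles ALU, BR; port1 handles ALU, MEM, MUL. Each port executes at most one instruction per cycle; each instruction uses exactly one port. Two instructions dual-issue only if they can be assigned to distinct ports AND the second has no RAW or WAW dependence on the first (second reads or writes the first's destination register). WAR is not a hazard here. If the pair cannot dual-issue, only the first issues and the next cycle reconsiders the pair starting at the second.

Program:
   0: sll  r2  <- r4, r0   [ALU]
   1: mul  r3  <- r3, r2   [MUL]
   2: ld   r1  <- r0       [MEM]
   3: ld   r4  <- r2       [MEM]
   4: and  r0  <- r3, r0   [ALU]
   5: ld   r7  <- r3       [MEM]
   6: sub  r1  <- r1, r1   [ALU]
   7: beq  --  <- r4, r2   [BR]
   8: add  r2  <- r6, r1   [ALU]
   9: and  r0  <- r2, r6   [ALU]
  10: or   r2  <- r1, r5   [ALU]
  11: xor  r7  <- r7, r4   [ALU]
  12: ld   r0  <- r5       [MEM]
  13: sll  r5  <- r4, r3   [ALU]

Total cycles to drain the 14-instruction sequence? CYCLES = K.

c0: i0 sll  RAW r2
c1: i1 mul  no-port MUL/MEM
c2: i2 ld  no-port MEM/MEM
c3: i3,i4 ld and  2-wide
c4: i5,i6 ld sub  2-wide
c5: i7,i8 beq add  2-wide
c6: i9,i10 and or  2-wide
c7: i11,i12 xor ld  2-wide
c8: i13 sll  tail

CYCLES = 9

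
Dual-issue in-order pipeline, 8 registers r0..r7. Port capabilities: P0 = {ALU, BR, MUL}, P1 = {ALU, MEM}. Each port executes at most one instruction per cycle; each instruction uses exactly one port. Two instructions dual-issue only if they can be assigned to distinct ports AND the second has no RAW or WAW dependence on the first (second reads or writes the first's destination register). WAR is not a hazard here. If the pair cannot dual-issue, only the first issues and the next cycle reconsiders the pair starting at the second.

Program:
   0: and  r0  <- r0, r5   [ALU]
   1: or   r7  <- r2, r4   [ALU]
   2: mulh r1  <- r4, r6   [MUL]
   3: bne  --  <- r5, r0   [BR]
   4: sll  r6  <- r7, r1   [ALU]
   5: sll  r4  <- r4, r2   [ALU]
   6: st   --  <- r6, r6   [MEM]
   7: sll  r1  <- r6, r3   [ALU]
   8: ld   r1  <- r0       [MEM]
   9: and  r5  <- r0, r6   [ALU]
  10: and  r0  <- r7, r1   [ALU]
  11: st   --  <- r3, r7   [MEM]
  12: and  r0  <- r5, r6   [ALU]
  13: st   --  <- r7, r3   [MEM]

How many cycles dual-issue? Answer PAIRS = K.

PAIRS = 6

0. and.ALU/or.ALU @i0&i1  | 2-wide
1. mulh.MUL @i2  | no-port MUL/BR
2. bne.BR/sll.ALU @i3&i4  | 2-wide
3. sll.ALU/st.MEM @i5&i6  | 2-wide
4. sll.ALU @i7  | WAW r1
5. ld.MEM/and.ALU @i8&i9  | 2-wide
6. and.ALU/st.MEM @i10&i11  | 2-wide
7. and.ALU/st.MEM @i12&i13  | 2-wide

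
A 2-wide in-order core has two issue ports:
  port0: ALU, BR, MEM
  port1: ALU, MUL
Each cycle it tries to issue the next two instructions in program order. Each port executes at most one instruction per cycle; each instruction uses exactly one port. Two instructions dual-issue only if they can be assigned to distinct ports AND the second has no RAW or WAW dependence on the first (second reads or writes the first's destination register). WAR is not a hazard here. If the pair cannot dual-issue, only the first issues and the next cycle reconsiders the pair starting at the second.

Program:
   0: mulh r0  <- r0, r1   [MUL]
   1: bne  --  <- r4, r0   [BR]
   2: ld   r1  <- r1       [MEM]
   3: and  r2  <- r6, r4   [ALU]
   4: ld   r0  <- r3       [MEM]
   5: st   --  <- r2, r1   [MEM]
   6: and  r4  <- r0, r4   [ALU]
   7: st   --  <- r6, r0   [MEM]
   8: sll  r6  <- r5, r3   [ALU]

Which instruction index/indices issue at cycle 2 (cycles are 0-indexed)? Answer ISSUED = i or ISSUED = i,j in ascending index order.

ISSUED = 2,3

  cy0 -> i0 (mulh) RAW r0
  cy1 -> i1 (bne) no-port BR/MEM
  cy2 -> i2&i3 (ld and) 2-wide
  cy3 -> i4 (ld) no-port MEM/MEM
  cy4 -> i5&i6 (st and) 2-wide
  cy5 -> i7&i8 (st sll) 2-wide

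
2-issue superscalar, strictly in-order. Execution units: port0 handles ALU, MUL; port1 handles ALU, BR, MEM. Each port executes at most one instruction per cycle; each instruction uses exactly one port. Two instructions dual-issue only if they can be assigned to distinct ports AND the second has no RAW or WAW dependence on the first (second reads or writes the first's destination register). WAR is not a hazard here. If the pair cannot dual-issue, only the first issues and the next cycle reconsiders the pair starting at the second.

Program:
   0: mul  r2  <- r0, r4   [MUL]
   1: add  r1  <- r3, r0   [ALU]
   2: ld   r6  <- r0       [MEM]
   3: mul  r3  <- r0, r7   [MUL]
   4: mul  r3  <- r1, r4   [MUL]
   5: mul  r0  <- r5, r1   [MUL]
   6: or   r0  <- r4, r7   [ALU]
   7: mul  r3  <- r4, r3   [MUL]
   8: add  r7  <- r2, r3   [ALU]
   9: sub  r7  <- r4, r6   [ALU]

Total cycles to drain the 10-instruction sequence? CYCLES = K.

c0: i0,i1 mul.MUL add.ALU  dual
c1: i2,i3 ld.MEM mul.MUL  dual
c2: i4 mul.MUL  no-port MUL/MUL
c3: i5 mul.MUL  WAW r0
c4: i6,i7 or.ALU mul.MUL  dual
c5: i8 add.ALU  WAW r7
c6: i9 sub.ALU  tail

CYCLES = 7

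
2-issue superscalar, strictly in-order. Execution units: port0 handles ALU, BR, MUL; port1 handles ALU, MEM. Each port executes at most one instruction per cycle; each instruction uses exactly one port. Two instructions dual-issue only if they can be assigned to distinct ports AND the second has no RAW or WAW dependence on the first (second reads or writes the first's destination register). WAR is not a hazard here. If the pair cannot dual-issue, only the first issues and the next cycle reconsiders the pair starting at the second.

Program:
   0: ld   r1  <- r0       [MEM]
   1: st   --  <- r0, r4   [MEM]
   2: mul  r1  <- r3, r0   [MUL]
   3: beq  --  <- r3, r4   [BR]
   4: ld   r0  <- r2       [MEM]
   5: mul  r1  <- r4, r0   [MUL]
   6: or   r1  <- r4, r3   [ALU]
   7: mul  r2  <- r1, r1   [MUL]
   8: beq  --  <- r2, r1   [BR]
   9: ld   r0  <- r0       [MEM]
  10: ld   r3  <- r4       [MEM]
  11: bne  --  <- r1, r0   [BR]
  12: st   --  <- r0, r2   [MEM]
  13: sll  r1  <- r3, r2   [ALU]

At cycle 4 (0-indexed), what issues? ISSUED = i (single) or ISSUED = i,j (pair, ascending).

ISSUED = 6

c0: i0 ld.MEM  no-port MEM/MEM
c1: i1+i2 st.MEM;mul.MUL  2-wide
c2: i3+i4 beq.BR;ld.MEM  2-wide
c3: i5 mul.MUL  WAW r1
c4: i6 or.ALU  RAW r1
c5: i7 mul.MUL  no-port MUL/BR
c6: i8+i9 beq.BR;ld.MEM  2-wide
c7: i10+i11 ld.MEM;bne.BR  2-wide
c8: i12+i13 st.MEM;sll.ALU  2-wide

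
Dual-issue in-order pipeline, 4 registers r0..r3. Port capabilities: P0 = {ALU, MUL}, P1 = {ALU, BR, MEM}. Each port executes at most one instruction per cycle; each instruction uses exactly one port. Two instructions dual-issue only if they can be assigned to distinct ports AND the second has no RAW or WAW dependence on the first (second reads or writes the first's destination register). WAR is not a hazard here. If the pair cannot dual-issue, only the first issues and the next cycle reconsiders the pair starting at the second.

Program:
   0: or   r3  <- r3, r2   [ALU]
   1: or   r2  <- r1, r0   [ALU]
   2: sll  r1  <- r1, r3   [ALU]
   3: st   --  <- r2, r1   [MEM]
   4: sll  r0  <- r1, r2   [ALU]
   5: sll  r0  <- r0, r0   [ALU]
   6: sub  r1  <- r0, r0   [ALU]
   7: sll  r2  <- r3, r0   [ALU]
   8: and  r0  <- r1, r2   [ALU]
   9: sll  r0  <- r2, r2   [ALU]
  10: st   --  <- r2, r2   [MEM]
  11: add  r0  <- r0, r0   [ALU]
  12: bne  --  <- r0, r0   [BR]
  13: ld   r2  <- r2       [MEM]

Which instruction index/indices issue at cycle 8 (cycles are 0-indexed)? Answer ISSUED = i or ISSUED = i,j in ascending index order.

ISSUED = 12

#0 head=0: or.ALU;or.ALU i0,i1 2-wide
#1 head=2: sll.ALU i2 RAW r1
#2 head=3: st.MEM;sll.ALU i3,i4 2-wide
#3 head=5: sll.ALU i5 RAW r0
#4 head=6: sub.ALU;sll.ALU i6,i7 2-wide
#5 head=8: and.ALU i8 WAW r0
#6 head=9: sll.ALU;st.MEM i9,i10 2-wide
#7 head=11: add.ALU i11 RAW r0
#8 head=12: bne.BR i12 no-port BR/MEM
#9 head=13: ld.MEM i13 tail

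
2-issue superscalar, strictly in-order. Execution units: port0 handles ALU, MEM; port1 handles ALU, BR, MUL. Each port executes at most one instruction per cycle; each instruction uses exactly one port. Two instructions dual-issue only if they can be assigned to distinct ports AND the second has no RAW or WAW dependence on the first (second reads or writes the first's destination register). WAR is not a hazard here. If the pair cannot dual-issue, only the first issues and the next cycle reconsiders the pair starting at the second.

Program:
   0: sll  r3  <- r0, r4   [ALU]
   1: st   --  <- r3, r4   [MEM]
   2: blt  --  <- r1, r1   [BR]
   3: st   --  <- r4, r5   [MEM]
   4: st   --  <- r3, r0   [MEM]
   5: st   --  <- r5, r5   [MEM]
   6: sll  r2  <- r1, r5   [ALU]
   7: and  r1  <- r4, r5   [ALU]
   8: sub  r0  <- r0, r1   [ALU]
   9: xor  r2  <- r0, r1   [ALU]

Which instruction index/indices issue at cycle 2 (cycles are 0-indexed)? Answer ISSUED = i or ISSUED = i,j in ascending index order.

#0 head=0: sll.ALU i0 RAW r3
#1 head=1: st.MEM/blt.BR i1,i2 pair
#2 head=3: st.MEM i3 no-port MEM/MEM
#3 head=4: st.MEM i4 no-port MEM/MEM
#4 head=5: st.MEM/sll.ALU i5,i6 pair
#5 head=7: and.ALU i7 RAW r1
#6 head=8: sub.ALU i8 RAW r0
#7 head=9: xor.ALU i9 tail

ISSUED = 3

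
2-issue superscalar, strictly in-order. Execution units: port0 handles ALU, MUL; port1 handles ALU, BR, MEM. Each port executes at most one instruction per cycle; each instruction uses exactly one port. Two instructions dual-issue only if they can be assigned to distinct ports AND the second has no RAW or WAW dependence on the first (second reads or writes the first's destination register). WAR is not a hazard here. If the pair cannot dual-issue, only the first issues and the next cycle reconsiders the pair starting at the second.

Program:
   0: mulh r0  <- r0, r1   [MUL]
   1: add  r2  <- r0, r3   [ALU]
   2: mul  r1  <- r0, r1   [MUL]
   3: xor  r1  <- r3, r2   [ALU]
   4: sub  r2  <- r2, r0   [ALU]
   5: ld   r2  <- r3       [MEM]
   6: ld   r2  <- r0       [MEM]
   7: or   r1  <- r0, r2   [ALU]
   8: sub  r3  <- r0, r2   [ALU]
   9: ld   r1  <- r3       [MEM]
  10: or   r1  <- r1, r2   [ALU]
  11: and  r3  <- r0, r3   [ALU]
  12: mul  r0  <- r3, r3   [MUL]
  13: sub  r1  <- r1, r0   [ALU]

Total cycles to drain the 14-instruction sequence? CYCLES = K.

CYCLES = 10

[0] i0  mulh  -- RAW r0
[1] i1/i2  add+mul  -- dual
[2] i3/i4  xor+sub  -- dual
[3] i5  ld  -- no-port MEM/MEM
[4] i6  ld  -- RAW r2
[5] i7/i8  or+sub  -- dual
[6] i9  ld  -- RAW+WAW r1
[7] i10/i11  or+and  -- dual
[8] i12  mul  -- RAW r0
[9] i13  sub  -- tail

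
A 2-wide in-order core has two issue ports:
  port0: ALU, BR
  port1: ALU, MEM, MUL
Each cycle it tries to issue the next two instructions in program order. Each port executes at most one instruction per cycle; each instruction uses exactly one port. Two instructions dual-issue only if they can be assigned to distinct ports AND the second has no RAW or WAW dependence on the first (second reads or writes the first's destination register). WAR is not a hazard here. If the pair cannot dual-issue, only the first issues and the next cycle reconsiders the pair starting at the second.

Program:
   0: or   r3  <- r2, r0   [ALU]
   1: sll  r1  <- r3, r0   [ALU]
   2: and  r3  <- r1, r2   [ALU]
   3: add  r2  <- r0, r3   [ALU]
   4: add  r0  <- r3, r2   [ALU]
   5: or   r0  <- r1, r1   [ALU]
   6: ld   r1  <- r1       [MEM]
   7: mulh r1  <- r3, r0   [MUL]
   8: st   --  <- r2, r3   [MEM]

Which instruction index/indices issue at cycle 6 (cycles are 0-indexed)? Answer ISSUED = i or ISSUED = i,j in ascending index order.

[0] i0  or.ALU  -- RAW r3
[1] i1  sll.ALU  -- RAW r1
[2] i2  and.ALU  -- RAW r3
[3] i3  add.ALU  -- RAW r2
[4] i4  add.ALU  -- WAW r0
[5] i5/i6  or.ALU+ld.MEM  -- 2-wide
[6] i7  mulh.MUL  -- no-port MUL/MEM
[7] i8  st.MEM  -- tail

ISSUED = 7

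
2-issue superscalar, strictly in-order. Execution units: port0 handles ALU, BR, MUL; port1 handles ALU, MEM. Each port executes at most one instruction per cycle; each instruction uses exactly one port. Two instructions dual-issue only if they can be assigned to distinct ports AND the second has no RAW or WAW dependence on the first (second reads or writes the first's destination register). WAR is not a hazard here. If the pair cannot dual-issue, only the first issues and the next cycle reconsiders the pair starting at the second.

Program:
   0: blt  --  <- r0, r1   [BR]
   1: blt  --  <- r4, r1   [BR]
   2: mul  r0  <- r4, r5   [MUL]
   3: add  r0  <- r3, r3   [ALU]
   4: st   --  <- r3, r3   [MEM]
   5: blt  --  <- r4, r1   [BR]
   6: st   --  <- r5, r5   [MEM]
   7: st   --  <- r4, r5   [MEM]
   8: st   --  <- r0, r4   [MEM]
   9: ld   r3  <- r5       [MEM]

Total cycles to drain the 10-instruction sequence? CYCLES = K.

CYCLES = 8

0. blt.BR @i0  | no-port BR/BR
1. blt.BR @i1  | no-port BR/MUL
2. mul.MUL @i2  | WAW r0
3. add.ALU st.MEM @i3,i4  | dual
4. blt.BR st.MEM @i5,i6  | dual
5. st.MEM @i7  | no-port MEM/MEM
6. st.MEM @i8  | no-port MEM/MEM
7. ld.MEM @i9  | tail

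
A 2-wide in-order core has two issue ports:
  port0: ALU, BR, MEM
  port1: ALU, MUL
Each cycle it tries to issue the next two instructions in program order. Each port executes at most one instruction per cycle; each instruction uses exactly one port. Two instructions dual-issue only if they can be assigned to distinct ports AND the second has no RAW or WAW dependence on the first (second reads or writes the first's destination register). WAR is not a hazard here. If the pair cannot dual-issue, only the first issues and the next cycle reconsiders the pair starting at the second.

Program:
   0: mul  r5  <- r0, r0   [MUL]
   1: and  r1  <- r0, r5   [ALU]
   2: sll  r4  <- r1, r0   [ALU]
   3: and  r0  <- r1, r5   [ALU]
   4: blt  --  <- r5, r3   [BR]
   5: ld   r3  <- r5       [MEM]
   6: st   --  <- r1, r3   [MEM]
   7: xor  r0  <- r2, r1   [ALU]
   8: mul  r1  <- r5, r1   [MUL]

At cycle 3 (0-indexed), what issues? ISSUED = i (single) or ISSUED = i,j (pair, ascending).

ISSUED = 4

0. mul @i0  | RAW r5
1. and @i1  | RAW r1
2. sll/and @i2&i3  | 2-wide
3. blt @i4  | no-port BR/MEM
4. ld @i5  | no-port MEM/MEM
5. st/xor @i6&i7  | 2-wide
6. mul @i8  | tail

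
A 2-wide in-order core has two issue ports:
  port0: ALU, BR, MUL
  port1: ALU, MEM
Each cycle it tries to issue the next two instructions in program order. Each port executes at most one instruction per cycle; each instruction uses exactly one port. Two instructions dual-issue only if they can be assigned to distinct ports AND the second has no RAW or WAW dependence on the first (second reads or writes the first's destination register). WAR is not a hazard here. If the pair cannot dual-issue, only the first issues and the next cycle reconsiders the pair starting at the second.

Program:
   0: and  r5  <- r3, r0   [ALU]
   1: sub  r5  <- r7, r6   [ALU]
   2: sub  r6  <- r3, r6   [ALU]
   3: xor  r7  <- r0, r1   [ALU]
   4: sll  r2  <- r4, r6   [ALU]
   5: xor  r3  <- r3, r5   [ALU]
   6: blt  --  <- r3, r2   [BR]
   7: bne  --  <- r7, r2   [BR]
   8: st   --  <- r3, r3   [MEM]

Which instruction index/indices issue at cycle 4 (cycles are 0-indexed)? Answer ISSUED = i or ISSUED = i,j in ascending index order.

0. and @i0  | WAW r5
1. sub;sub @i1/i2  | 2-wide
2. xor;sll @i3/i4  | 2-wide
3. xor @i5  | RAW r3
4. blt @i6  | no-port BR/BR
5. bne;st @i7/i8  | 2-wide

ISSUED = 6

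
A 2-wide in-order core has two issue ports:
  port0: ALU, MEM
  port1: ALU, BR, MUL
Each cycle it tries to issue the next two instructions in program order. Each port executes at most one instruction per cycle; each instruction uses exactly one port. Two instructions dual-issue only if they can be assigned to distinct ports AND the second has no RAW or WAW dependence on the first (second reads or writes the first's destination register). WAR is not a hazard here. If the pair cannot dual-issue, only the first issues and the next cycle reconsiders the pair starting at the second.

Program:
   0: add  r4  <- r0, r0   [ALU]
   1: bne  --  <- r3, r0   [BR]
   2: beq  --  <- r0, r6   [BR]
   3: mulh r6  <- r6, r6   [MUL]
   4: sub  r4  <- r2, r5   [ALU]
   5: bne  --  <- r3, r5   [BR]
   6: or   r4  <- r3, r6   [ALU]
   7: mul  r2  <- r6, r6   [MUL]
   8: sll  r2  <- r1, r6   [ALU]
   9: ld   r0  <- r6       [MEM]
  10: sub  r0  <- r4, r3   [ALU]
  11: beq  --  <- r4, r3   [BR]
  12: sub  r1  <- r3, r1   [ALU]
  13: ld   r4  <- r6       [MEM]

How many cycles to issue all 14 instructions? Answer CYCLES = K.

CYCLES = 8

  cy0 -> i0,i1 (add;bne) dual
  cy1 -> i2 (beq) no-port BR/MUL
  cy2 -> i3,i4 (mulh;sub) dual
  cy3 -> i5,i6 (bne;or) dual
  cy4 -> i7 (mul) WAW r2
  cy5 -> i8,i9 (sll;ld) dual
  cy6 -> i10,i11 (sub;beq) dual
  cy7 -> i12,i13 (sub;ld) dual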